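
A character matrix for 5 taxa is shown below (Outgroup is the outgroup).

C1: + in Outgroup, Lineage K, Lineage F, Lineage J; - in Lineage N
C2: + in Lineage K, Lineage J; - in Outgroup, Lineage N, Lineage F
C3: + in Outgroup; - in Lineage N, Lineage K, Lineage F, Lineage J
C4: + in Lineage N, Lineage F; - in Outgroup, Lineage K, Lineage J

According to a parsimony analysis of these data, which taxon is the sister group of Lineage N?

Lineage F

Character polarity is set by the outgroup: the derived state is whichever differs from the outgroup's state, so for C1, C3 the derived state is '-', and for the remaining characters it is '+'.
C1: derived state '-' in Lineage N only — an autapomorphy, so it tells us nothing about relationships among taxa.
C2 (derived state '+') is shared by Lineage J and Lineage K — a synapomorphy uniting that clade.
C3 (derived state '-') is shared by all ingroup taxa — unites the whole ingroup.
C4: derived state '+' in Lineage F and Lineage N only — synapomorphy for {Lineage F, Lineage N}.
Most parsimonious ingroup topology: ((Lineage N,Lineage F),(Lineage K,Lineage J)).
Lineage N and Lineage F form a cherry on this tree, so they are sister taxa.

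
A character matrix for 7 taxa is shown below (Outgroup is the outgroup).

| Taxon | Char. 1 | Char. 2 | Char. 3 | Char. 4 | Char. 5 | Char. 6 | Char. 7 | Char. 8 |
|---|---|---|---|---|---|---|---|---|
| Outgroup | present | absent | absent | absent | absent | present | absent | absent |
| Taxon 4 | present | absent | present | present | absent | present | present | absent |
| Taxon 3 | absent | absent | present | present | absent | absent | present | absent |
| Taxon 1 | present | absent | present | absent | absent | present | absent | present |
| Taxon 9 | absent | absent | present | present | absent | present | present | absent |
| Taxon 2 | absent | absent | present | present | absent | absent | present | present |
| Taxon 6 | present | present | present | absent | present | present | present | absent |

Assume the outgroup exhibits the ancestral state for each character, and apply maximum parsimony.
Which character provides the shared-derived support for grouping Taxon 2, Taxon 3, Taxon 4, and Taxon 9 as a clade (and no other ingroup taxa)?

Character polarity is set by the outgroup: the derived state is whichever differs from the outgroup's state, so for Char. 1, Char. 6 the derived state is 'absent', and for the remaining characters it is 'present'.
Only Taxon 2, Taxon 3, and Taxon 9 show the derived state 'absent' for Char. 1, supporting them as a clade.
Char. 2 (derived state 'present') is unique to Taxon 6 (autapomorphy; uninformative for grouping).
Char. 3 (derived state 'present') is shared by all ingroup taxa — unites the whole ingroup.
Char. 4: derived state 'present' in Taxon 2, Taxon 3, Taxon 4, and Taxon 9 only — synapomorphy for {Taxon 2, Taxon 3, Taxon 4, Taxon 9}.
Char. 5 (derived state 'present') is unique to Taxon 6 (autapomorphy; uninformative for grouping).
Char. 6: derived state 'absent' in Taxon 2 and Taxon 3 only — synapomorphy for {Taxon 2, Taxon 3}.
Char. 7 (derived state 'present') is shared by Taxon 2, Taxon 3, Taxon 4, Taxon 6, and Taxon 9 — a synapomorphy uniting that clade.
Char. 8 groups Taxon 1 and Taxon 2, which is incompatible with the clades supported by the remaining characters; treating it as convergent (homoplasy) costs fewer steps than any alternative tree.
Most parsimonious ingroup topology: (((Taxon 4,((Taxon 3,Taxon 2),Taxon 9)),Taxon 6),Taxon 1).
The clade {Taxon 2, Taxon 3, Taxon 4, Taxon 9} is supported by Char. 4: its derived state 'present' occurs in exactly those taxa and in no other taxon (including the outgroup).

Char. 4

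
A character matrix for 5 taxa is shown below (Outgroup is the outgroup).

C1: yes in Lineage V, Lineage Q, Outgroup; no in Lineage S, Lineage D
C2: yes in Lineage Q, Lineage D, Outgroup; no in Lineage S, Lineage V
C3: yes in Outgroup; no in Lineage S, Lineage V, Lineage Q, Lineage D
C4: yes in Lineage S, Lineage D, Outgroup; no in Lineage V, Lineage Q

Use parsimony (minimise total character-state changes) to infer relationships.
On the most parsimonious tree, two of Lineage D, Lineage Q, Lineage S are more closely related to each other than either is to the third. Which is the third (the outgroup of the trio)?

The outgroup has state 'yes' for every character, so 'no' is the derived state throughout.
Only Lineage D and Lineage S show the derived state 'no' for C1, supporting them as a clade.
C2 groups Lineage S and Lineage V, which is incompatible with the clades supported by the remaining characters; treating it as convergent (homoplasy) costs fewer steps than any alternative tree.
All ingroup taxa share the derived state 'no' for C3; it defines the ingroup but does not resolve relationships within it.
Only Lineage Q and Lineage V show the derived state 'no' for C4, supporting them as a clade.
Most parsimonious ingroup topology: ((Lineage Q,Lineage V),(Lineage S,Lineage D)).
Lineage S and Lineage D share a more recent common ancestor with each other than either does with Lineage Q, so Lineage Q is the least closely related of the three.

Lineage Q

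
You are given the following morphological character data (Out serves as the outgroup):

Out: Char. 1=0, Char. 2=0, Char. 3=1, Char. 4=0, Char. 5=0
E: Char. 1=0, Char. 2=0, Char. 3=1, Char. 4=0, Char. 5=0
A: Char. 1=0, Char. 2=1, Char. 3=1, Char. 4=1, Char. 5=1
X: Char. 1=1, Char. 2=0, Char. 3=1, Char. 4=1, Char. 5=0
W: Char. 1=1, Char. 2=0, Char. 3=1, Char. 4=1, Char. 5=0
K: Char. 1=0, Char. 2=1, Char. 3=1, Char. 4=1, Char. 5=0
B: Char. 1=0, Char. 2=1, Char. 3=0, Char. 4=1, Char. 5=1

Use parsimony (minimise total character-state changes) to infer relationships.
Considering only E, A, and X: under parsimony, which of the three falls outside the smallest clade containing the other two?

E

Character polarity is set by the outgroup: the derived state is whichever differs from the outgroup's state, so for Char. 3 the derived state is '0', and for the remaining characters it is '1'.
Char. 1: derived state '1' in W and X only — synapomorphy for {W, X}.
Char. 2: derived state '1' in A, B, and K only — synapomorphy for {A, B, K}.
Char. 3 (derived state '0') is unique to B (autapomorphy; uninformative for grouping).
Char. 4 (derived state '1') is shared by A, B, K, W, and X — a synapomorphy uniting that clade.
Only A and B show the derived state '1' for Char. 5, supporting them as a clade.
Most parsimonious ingroup topology: (E,(((A,B),K),(X,W))).
X and A share a more recent common ancestor with each other than either does with E, so E is the least closely related of the three.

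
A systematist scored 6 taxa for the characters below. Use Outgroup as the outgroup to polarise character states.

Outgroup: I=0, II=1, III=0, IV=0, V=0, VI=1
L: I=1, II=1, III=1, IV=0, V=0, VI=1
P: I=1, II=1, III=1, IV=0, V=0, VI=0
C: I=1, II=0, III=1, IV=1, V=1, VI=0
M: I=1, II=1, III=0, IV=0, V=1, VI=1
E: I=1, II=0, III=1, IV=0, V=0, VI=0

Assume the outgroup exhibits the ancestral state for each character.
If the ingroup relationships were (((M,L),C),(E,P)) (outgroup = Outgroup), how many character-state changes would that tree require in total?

10

Map each character onto (((M,L),C),(E,P)) (rooted by Outgroup) and count the minimum state changes it requires (Fitch parsimony):
I: 1; II: 2; III: 2; IV: 1; V: 2; VI: 2.
Total tree length = 10.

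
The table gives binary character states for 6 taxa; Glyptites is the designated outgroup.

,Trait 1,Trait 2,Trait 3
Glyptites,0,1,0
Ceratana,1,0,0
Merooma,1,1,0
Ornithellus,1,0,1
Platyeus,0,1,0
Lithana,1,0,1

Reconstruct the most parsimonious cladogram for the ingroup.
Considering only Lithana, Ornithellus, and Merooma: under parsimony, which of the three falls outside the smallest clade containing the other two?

Merooma

Character polarity is set by the outgroup: the derived state is whichever differs from the outgroup's state, so for Trait 2 the derived state is '0', and for the remaining characters it is '1'.
Only Ceratana, Lithana, Merooma, and Ornithellus show the derived state '1' for Trait 1, supporting them as a clade.
Trait 2: derived state '0' in Ceratana, Lithana, and Ornithellus only — synapomorphy for {Ceratana, Lithana, Ornithellus}.
Trait 3 (derived state '1') is shared by Lithana and Ornithellus — a synapomorphy uniting that clade.
Most parsimonious ingroup topology: (((Ceratana,(Ornithellus,Lithana)),Merooma),Platyeus).
Lithana and Ornithellus share a more recent common ancestor with each other than either does with Merooma, so Merooma is the least closely related of the three.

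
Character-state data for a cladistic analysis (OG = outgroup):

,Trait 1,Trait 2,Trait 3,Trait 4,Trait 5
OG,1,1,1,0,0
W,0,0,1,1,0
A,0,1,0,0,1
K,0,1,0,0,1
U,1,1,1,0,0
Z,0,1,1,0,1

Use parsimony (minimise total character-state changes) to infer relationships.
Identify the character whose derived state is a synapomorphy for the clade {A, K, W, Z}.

Trait 1

Character polarity is set by the outgroup: the derived state is whichever differs from the outgroup's state, so for Trait 1, Trait 2, Trait 3 the derived state is '0', and for the remaining characters it is '1'.
Only A, K, W, and Z show the derived state '0' for Trait 1, supporting them as a clade.
Trait 2 (derived state '0') is unique to W (autapomorphy; uninformative for grouping).
Trait 3: derived state '0' in A and K only — synapomorphy for {A, K}.
Trait 4 (derived state '1') is unique to W (autapomorphy; uninformative for grouping).
Trait 5 (derived state '1') is shared by A, K, and Z — a synapomorphy uniting that clade.
Most parsimonious ingroup topology: ((W,((A,K),Z)),U).
The clade {A, K, W, Z} is supported by Trait 1: its derived state '0' occurs in exactly those taxa and in no other taxon (including the outgroup).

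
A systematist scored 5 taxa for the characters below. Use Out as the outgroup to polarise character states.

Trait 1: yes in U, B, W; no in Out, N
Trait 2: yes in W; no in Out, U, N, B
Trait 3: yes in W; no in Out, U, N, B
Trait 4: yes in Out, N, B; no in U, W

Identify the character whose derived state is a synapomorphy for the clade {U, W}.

Character polarity is set by the outgroup: the derived state is whichever differs from the outgroup's state, so for Trait 4 the derived state is 'no', and for the remaining characters it is 'yes'.
Trait 1 (derived state 'yes') is shared by B, U, and W — a synapomorphy uniting that clade.
Trait 2: derived state 'yes' in W only — an autapomorphy, so it tells us nothing about relationships among taxa.
Trait 3 (derived state 'yes') is unique to W (autapomorphy; uninformative for grouping).
Only U and W show the derived state 'no' for Trait 4, supporting them as a clade.
Most parsimonious ingroup topology: (((U,W),B),N).
The clade {U, W} is supported by Trait 4: its derived state 'no' occurs in exactly those taxa and in no other taxon (including the outgroup).

Trait 4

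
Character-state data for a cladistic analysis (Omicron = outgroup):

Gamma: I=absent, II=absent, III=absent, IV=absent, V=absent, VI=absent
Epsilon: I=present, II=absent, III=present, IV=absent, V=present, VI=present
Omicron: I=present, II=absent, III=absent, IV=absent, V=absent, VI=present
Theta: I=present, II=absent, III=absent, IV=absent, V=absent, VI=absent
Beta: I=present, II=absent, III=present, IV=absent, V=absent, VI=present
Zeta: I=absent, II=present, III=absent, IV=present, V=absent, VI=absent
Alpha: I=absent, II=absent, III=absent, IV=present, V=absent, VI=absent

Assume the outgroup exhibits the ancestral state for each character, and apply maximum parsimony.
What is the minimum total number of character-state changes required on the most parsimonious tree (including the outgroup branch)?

6

Character polarity is set by the outgroup: the derived state is whichever differs from the outgroup's state, so for I, VI the derived state is 'absent', and for the remaining characters it is 'present'.
I (derived state 'absent') is shared by Alpha, Gamma, and Zeta — a synapomorphy uniting that clade.
II (derived state 'present') is unique to Zeta (autapomorphy; uninformative for grouping).
Only Beta and Epsilon show the derived state 'present' for III, supporting them as a clade.
Only Alpha and Zeta show the derived state 'present' for IV, supporting them as a clade.
V: derived state 'present' in Epsilon only — an autapomorphy, so it tells us nothing about relationships among taxa.
Only Alpha, Gamma, Theta, and Zeta show the derived state 'absent' for VI, supporting them as a clade.
Most parsimonious ingroup topology: ((Epsilon,Beta),(((Alpha,Zeta),Gamma),Theta)).
Changes per character on this tree: I: 1; II: 1; III: 1; IV: 1; V: 1; VI: 1.
Total = 6.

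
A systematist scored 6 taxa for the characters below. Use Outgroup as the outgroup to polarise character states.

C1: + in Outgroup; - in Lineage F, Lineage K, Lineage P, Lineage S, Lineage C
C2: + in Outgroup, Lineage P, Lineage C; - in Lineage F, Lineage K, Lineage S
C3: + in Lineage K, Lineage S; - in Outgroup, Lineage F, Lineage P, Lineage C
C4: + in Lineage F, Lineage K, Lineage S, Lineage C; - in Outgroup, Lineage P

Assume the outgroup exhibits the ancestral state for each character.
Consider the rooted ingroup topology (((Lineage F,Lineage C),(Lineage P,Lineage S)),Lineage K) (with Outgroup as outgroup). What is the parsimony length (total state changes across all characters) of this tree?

Map each character onto (((Lineage F,Lineage C),(Lineage P,Lineage S)),Lineage K) (rooted by Outgroup) and count the minimum state changes it requires (Fitch parsimony):
C1: 1; C2: 3; C3: 2; C4: 2.
Total tree length = 8.

8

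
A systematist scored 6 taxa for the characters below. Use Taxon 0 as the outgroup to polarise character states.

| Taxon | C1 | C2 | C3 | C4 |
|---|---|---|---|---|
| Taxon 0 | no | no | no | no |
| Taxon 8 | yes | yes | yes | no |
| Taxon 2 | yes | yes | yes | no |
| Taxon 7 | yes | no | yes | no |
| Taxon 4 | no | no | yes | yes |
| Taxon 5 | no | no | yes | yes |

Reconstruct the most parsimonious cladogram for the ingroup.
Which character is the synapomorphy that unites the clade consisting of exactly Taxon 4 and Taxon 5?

C4

The outgroup has state 'no' for every character, so 'yes' is the derived state throughout.
C1 (derived state 'yes') is shared by Taxon 2, Taxon 7, and Taxon 8 — a synapomorphy uniting that clade.
C2 (derived state 'yes') is shared by Taxon 2 and Taxon 8 — a synapomorphy uniting that clade.
All ingroup taxa share the derived state 'yes' for C3; it defines the ingroup but does not resolve relationships within it.
C4: derived state 'yes' in Taxon 4 and Taxon 5 only — synapomorphy for {Taxon 4, Taxon 5}.
Most parsimonious ingroup topology: (((Taxon 8,Taxon 2),Taxon 7),(Taxon 4,Taxon 5)).
The clade {Taxon 4, Taxon 5} is supported by C4: its derived state 'yes' occurs in exactly those taxa and in no other taxon (including the outgroup).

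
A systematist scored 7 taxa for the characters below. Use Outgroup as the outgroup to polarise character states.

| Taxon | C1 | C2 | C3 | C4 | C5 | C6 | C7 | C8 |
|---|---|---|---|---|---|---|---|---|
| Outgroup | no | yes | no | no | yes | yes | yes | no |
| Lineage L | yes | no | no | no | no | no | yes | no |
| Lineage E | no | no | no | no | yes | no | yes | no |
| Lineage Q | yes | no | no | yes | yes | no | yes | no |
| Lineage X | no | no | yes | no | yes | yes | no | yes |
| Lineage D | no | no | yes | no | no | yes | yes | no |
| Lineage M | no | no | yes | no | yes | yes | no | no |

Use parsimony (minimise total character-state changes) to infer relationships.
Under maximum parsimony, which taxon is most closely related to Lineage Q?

Lineage L

Character polarity is set by the outgroup: the derived state is whichever differs from the outgroup's state, so for C2, C5, C6, C7 the derived state is 'no', and for the remaining characters it is 'yes'.
C1 (derived state 'yes') is shared by Lineage L and Lineage Q — a synapomorphy uniting that clade.
All ingroup taxa share the derived state 'no' for C2; it defines the ingroup but does not resolve relationships within it.
C3 (derived state 'yes') is shared by Lineage D, Lineage M, and Lineage X — a synapomorphy uniting that clade.
C4 (derived state 'yes') is unique to Lineage Q (autapomorphy; uninformative for grouping).
C5 (state 'no') occurs in Lineage D and Lineage L but conflicts with the nesting implied by the other characters — most parsimoniously interpreted as homoplasy.
Only Lineage E, Lineage L, and Lineage Q show the derived state 'no' for C6, supporting them as a clade.
C7 (derived state 'no') is shared by Lineage M and Lineage X — a synapomorphy uniting that clade.
C8 (derived state 'yes') is unique to Lineage X (autapomorphy; uninformative for grouping).
Most parsimonious ingroup topology: (((Lineage L,Lineage Q),Lineage E),((Lineage X,Lineage M),Lineage D)).
Lineage Q and Lineage L form a cherry on this tree, so they are sister taxa.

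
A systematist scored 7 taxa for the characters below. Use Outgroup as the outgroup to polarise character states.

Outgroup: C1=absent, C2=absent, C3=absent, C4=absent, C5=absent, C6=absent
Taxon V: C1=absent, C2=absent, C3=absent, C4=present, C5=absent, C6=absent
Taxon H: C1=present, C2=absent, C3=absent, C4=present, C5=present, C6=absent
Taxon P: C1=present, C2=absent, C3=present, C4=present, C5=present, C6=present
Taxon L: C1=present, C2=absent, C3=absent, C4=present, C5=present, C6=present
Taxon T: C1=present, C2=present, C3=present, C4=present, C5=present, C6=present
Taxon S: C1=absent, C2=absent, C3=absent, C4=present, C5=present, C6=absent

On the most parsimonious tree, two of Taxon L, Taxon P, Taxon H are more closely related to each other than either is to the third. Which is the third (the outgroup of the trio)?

The outgroup has state 'absent' for every character, so 'present' is the derived state throughout.
C1 (derived state 'present') is shared by Taxon H, Taxon L, Taxon P, and Taxon T — a synapomorphy uniting that clade.
C2: derived state 'present' in Taxon T only — an autapomorphy, so it tells us nothing about relationships among taxa.
C3 (derived state 'present') is shared by Taxon P and Taxon T — a synapomorphy uniting that clade.
C4 (derived state 'present') is shared by all ingroup taxa — unites the whole ingroup.
C5: derived state 'present' in Taxon H, Taxon L, Taxon P, Taxon S, and Taxon T only — synapomorphy for {Taxon H, Taxon L, Taxon P, Taxon S, Taxon T}.
Only Taxon L, Taxon P, and Taxon T show the derived state 'present' for C6, supporting them as a clade.
Most parsimonious ingroup topology: (Taxon V,((Taxon H,((Taxon P,Taxon T),Taxon L)),Taxon S)).
Taxon L and Taxon P share a more recent common ancestor with each other than either does with Taxon H, so Taxon H is the least closely related of the three.

Taxon H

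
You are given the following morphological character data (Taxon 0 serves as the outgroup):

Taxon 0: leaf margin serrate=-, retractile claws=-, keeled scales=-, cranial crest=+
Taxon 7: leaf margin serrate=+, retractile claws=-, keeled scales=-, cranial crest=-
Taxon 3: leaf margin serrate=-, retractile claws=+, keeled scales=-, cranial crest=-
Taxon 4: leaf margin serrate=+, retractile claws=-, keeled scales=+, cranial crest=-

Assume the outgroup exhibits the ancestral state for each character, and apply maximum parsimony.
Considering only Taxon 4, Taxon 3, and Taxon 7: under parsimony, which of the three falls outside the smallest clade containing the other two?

Character polarity is set by the outgroup: the derived state is whichever differs from the outgroup's state, so for cranial crest the derived state is '-', and for the remaining characters it is '+'.
leaf margin serrate (derived state '+') is shared by Taxon 4 and Taxon 7 — a synapomorphy uniting that clade.
retractile claws: derived state '+' in Taxon 3 only — an autapomorphy, so it tells us nothing about relationships among taxa.
keeled scales (derived state '+') is unique to Taxon 4 (autapomorphy; uninformative for grouping).
All ingroup taxa share the derived state '-' for cranial crest; it defines the ingroup but does not resolve relationships within it.
Most parsimonious ingroup topology: ((Taxon 7,Taxon 4),Taxon 3).
Taxon 4 and Taxon 7 share a more recent common ancestor with each other than either does with Taxon 3, so Taxon 3 is the least closely related of the three.

Taxon 3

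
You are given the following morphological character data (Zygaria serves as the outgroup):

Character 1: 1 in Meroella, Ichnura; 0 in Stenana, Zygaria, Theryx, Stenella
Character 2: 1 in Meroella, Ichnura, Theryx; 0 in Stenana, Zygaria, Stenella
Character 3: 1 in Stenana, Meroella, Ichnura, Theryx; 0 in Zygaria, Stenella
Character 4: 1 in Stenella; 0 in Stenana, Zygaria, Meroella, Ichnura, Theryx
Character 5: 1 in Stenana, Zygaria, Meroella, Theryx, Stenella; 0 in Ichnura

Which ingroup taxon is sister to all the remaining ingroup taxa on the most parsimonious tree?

Character polarity is set by the outgroup: the derived state is whichever differs from the outgroup's state, so for Character 5 the derived state is '0', and for the remaining characters it is '1'.
Character 1: derived state '1' in Ichnura and Meroella only — synapomorphy for {Ichnura, Meroella}.
Character 2: derived state '1' in Ichnura, Meroella, and Theryx only — synapomorphy for {Ichnura, Meroella, Theryx}.
Character 3 (derived state '1') is shared by Ichnura, Meroella, Stenana, and Theryx — a synapomorphy uniting that clade.
Character 4: derived state '1' in Stenella only — an autapomorphy, so it tells us nothing about relationships among taxa.
Character 5 (derived state '0') is unique to Ichnura (autapomorphy; uninformative for grouping).
Most parsimonious ingroup topology: (Stenella,(((Ichnura,Meroella),Theryx),Stenana)).
Stenella is sister to the clade containing all other ingroup taxa, so it is the earliest-diverging (most basal) ingroup lineage.

Stenella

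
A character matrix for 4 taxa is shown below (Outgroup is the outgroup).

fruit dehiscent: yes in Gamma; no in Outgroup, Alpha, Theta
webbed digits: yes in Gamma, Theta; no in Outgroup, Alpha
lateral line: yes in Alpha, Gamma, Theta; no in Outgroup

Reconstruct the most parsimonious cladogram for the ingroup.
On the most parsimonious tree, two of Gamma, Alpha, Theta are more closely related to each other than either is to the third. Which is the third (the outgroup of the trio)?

Alpha

The outgroup has state 'no' for every character, so 'yes' is the derived state throughout.
fruit dehiscent: derived state 'yes' in Gamma only — an autapomorphy, so it tells us nothing about relationships among taxa.
webbed digits (derived state 'yes') is shared by Gamma and Theta — a synapomorphy uniting that clade.
lateral line (derived state 'yes') is shared by all ingroup taxa — unites the whole ingroup.
Most parsimonious ingroup topology: (Alpha,(Gamma,Theta)).
Theta and Gamma share a more recent common ancestor with each other than either does with Alpha, so Alpha is the least closely related of the three.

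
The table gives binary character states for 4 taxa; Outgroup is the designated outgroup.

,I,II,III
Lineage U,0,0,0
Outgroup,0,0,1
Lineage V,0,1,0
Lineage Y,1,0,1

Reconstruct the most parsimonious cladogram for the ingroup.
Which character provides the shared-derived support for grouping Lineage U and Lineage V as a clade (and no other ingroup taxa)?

Character polarity is set by the outgroup: the derived state is whichever differs from the outgroup's state, so for III the derived state is '0', and for the remaining characters it is '1'.
I: derived state '1' in Lineage Y only — an autapomorphy, so it tells us nothing about relationships among taxa.
II: derived state '1' in Lineage V only — an autapomorphy, so it tells us nothing about relationships among taxa.
III: derived state '0' in Lineage U and Lineage V only — synapomorphy for {Lineage U, Lineage V}.
Most parsimonious ingroup topology: ((Lineage U,Lineage V),Lineage Y).
The clade {Lineage U, Lineage V} is supported by III: its derived state '0' occurs in exactly those taxa and in no other taxon (including the outgroup).

III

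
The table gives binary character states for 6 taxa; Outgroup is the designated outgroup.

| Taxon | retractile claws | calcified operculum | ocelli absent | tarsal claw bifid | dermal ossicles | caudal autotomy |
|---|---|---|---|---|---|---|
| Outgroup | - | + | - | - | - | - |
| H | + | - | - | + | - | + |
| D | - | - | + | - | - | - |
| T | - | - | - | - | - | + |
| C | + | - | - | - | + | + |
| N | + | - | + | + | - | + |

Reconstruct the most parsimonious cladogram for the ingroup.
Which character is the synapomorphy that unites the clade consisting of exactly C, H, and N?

Character polarity is set by the outgroup: the derived state is whichever differs from the outgroup's state, so for calcified operculum the derived state is '-', and for the remaining characters it is '+'.
Only C, H, and N show the derived state '+' for retractile claws, supporting them as a clade.
calcified operculum (derived state '-') is shared by all ingroup taxa — unites the whole ingroup.
ocelli absent (state '+') occurs in D and N but conflicts with the nesting implied by the other characters — most parsimoniously interpreted as homoplasy.
tarsal claw bifid: derived state '+' in H and N only — synapomorphy for {H, N}.
dermal ossicles: derived state '+' in C only — an autapomorphy, so it tells us nothing about relationships among taxa.
caudal autotomy: derived state '+' in C, H, N, and T only — synapomorphy for {C, H, N, T}.
Most parsimonious ingroup topology: ((((H,N),C),T),D).
The clade {C, H, N} is supported by retractile claws: its derived state '+' occurs in exactly those taxa and in no other taxon (including the outgroup).

retractile claws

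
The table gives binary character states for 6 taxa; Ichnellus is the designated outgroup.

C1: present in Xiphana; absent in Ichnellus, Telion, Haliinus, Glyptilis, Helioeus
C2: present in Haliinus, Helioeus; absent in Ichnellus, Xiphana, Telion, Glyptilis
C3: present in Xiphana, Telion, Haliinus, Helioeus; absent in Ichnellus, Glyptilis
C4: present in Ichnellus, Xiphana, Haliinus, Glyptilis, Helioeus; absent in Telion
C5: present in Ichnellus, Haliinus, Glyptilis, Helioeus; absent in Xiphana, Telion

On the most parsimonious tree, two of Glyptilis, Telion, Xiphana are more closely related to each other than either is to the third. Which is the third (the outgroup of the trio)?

Character polarity is set by the outgroup: the derived state is whichever differs from the outgroup's state, so for C4, C5 the derived state is 'absent', and for the remaining characters it is 'present'.
C1: derived state 'present' in Xiphana only — an autapomorphy, so it tells us nothing about relationships among taxa.
Only Haliinus and Helioeus show the derived state 'present' for C2, supporting them as a clade.
C3: derived state 'present' in Haliinus, Helioeus, Telion, and Xiphana only — synapomorphy for {Haliinus, Helioeus, Telion, Xiphana}.
C4: derived state 'absent' in Telion only — an autapomorphy, so it tells us nothing about relationships among taxa.
C5 (derived state 'absent') is shared by Telion and Xiphana — a synapomorphy uniting that clade.
Most parsimonious ingroup topology: (((Xiphana,Telion),(Haliinus,Helioeus)),Glyptilis).
Telion and Xiphana share a more recent common ancestor with each other than either does with Glyptilis, so Glyptilis is the least closely related of the three.

Glyptilis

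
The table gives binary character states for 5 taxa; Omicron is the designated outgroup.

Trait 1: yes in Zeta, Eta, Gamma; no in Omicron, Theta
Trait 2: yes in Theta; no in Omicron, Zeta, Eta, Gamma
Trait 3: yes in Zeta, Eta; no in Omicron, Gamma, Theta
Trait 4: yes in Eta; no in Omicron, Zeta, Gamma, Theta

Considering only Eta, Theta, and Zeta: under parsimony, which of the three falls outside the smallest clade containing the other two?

Theta

The outgroup has state 'no' for every character, so 'yes' is the derived state throughout.
Only Eta, Gamma, and Zeta show the derived state 'yes' for Trait 1, supporting them as a clade.
Trait 2 (derived state 'yes') is unique to Theta (autapomorphy; uninformative for grouping).
Only Eta and Zeta show the derived state 'yes' for Trait 3, supporting them as a clade.
Trait 4 (derived state 'yes') is unique to Eta (autapomorphy; uninformative for grouping).
Most parsimonious ingroup topology: (((Zeta,Eta),Gamma),Theta).
Eta and Zeta share a more recent common ancestor with each other than either does with Theta, so Theta is the least closely related of the three.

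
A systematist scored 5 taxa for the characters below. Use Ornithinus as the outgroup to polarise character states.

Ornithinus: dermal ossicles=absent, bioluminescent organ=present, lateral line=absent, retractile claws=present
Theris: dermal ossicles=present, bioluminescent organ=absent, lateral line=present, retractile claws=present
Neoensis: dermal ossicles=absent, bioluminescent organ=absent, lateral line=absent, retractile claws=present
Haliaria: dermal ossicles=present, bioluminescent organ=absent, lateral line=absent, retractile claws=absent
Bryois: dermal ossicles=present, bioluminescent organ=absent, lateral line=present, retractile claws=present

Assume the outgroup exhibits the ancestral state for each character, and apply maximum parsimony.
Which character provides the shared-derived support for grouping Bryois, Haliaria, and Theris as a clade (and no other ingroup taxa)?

dermal ossicles

Character polarity is set by the outgroup: the derived state is whichever differs from the outgroup's state, so for bioluminescent organ, retractile claws the derived state is 'absent', and for the remaining characters it is 'present'.
dermal ossicles: derived state 'present' in Bryois, Haliaria, and Theris only — synapomorphy for {Bryois, Haliaria, Theris}.
bioluminescent organ (derived state 'absent') is shared by all ingroup taxa — unites the whole ingroup.
Only Bryois and Theris show the derived state 'present' for lateral line, supporting them as a clade.
retractile claws: derived state 'absent' in Haliaria only — an autapomorphy, so it tells us nothing about relationships among taxa.
Most parsimonious ingroup topology: (((Theris,Bryois),Haliaria),Neoensis).
The clade {Bryois, Haliaria, Theris} is supported by dermal ossicles: its derived state 'present' occurs in exactly those taxa and in no other taxon (including the outgroup).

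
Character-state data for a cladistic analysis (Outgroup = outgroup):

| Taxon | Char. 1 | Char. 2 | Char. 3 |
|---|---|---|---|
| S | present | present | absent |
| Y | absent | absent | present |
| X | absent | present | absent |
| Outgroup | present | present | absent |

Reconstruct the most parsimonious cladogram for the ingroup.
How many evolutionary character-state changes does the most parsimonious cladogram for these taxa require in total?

3

Character polarity is set by the outgroup: the derived state is whichever differs from the outgroup's state, so for Char. 1, Char. 2 the derived state is 'absent', and for the remaining characters it is 'present'.
Only X and Y show the derived state 'absent' for Char. 1, supporting them as a clade.
Char. 2: derived state 'absent' in Y only — an autapomorphy, so it tells us nothing about relationships among taxa.
Char. 3: derived state 'present' in Y only — an autapomorphy, so it tells us nothing about relationships among taxa.
Most parsimonious ingroup topology: ((X,Y),S).
Changes per character on this tree: Char. 1: 1; Char. 2: 1; Char. 3: 1.
Total = 3.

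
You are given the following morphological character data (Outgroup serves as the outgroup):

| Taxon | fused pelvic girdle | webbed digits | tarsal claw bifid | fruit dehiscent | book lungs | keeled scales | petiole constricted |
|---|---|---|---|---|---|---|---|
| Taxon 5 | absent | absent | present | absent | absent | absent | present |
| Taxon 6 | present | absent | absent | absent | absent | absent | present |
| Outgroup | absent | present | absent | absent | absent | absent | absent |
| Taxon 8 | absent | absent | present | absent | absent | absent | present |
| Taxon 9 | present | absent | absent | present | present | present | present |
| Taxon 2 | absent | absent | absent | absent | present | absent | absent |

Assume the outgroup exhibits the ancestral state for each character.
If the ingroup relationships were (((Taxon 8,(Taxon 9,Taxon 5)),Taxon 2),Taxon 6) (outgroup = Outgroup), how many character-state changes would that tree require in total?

11

Map each character onto (((Taxon 8,(Taxon 9,Taxon 5)),Taxon 2),Taxon 6) (rooted by Outgroup) and count the minimum state changes it requires (Fitch parsimony):
fused pelvic girdle: 2; webbed digits: 1; tarsal claw bifid: 2; fruit dehiscent: 1; book lungs: 2; keeled scales: 1; petiole constricted: 2.
Total tree length = 11.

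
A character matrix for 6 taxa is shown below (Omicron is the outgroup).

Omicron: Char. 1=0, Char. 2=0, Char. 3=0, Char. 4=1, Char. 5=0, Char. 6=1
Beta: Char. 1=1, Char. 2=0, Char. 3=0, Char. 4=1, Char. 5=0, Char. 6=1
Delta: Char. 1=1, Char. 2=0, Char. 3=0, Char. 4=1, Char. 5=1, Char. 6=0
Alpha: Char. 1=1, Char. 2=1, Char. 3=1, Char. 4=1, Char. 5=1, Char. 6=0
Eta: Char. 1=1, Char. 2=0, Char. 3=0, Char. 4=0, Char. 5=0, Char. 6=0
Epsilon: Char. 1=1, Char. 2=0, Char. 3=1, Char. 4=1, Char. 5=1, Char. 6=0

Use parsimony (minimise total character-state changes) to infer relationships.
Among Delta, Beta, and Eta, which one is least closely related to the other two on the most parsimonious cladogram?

Beta

Character polarity is set by the outgroup: the derived state is whichever differs from the outgroup's state, so for Char. 4, Char. 6 the derived state is '0', and for the remaining characters it is '1'.
All ingroup taxa share the derived state '1' for Char. 1; it defines the ingroup but does not resolve relationships within it.
Char. 2: derived state '1' in Alpha only — an autapomorphy, so it tells us nothing about relationships among taxa.
Char. 3: derived state '1' in Alpha and Epsilon only — synapomorphy for {Alpha, Epsilon}.
Char. 4 (derived state '0') is unique to Eta (autapomorphy; uninformative for grouping).
Char. 5: derived state '1' in Alpha, Delta, and Epsilon only — synapomorphy for {Alpha, Delta, Epsilon}.
Char. 6 (derived state '0') is shared by Alpha, Delta, Epsilon, and Eta — a synapomorphy uniting that clade.
Most parsimonious ingroup topology: (Beta,((Delta,(Alpha,Epsilon)),Eta)).
Delta and Eta share a more recent common ancestor with each other than either does with Beta, so Beta is the least closely related of the three.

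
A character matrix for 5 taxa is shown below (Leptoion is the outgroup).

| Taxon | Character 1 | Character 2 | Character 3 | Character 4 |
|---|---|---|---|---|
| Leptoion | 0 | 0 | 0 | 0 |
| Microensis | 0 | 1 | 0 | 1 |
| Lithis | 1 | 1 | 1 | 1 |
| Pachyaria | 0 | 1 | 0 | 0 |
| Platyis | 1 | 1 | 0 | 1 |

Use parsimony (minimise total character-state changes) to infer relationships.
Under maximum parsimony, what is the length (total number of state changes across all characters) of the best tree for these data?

4

The outgroup has state '0' for every character, so '1' is the derived state throughout.
Character 1 (derived state '1') is shared by Lithis and Platyis — a synapomorphy uniting that clade.
Character 2 (derived state '1') is shared by all ingroup taxa — unites the whole ingroup.
Character 3: derived state '1' in Lithis only — an autapomorphy, so it tells us nothing about relationships among taxa.
Character 4: derived state '1' in Lithis, Microensis, and Platyis only — synapomorphy for {Lithis, Microensis, Platyis}.
Most parsimonious ingroup topology: ((Microensis,(Lithis,Platyis)),Pachyaria).
Changes per character on this tree: Character 1: 1; Character 2: 1; Character 3: 1; Character 4: 1.
Total = 4.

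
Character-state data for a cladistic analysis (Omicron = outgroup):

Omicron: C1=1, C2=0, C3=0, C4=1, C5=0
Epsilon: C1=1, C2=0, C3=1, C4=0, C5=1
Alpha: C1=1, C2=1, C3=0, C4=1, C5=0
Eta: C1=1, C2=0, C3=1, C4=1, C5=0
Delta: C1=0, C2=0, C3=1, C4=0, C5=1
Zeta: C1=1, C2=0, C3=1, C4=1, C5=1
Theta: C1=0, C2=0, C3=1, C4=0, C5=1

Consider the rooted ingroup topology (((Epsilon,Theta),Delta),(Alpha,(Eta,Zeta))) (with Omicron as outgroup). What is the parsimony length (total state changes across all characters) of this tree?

Map each character onto (((Epsilon,Theta),Delta),(Alpha,(Eta,Zeta))) (rooted by Omicron) and count the minimum state changes it requires (Fitch parsimony):
C1: 2; C2: 1; C3: 2; C4: 1; C5: 2.
Total tree length = 8.

8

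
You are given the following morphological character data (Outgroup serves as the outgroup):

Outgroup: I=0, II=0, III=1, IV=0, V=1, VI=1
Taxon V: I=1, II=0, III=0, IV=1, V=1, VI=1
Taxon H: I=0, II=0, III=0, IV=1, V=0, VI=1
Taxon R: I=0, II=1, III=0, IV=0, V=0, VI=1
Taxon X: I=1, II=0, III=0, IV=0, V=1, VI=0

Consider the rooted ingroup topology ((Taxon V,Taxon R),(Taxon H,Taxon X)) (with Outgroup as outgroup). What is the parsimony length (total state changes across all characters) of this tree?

9

Map each character onto ((Taxon V,Taxon R),(Taxon H,Taxon X)) (rooted by Outgroup) and count the minimum state changes it requires (Fitch parsimony):
I: 2; II: 1; III: 1; IV: 2; V: 2; VI: 1.
Total tree length = 9.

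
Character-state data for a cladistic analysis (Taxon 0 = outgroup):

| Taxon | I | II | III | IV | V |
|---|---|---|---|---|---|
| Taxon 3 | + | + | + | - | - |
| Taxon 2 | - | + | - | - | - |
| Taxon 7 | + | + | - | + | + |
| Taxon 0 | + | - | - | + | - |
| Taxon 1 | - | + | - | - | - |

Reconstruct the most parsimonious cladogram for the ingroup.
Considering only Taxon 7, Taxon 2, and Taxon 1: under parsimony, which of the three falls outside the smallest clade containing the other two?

Character polarity is set by the outgroup: the derived state is whichever differs from the outgroup's state, so for I, IV the derived state is '-', and for the remaining characters it is '+'.
I: derived state '-' in Taxon 1 and Taxon 2 only — synapomorphy for {Taxon 1, Taxon 2}.
All ingroup taxa share the derived state '+' for II; it defines the ingroup but does not resolve relationships within it.
III (derived state '+') is unique to Taxon 3 (autapomorphy; uninformative for grouping).
Only Taxon 1, Taxon 2, and Taxon 3 show the derived state '-' for IV, supporting them as a clade.
V (derived state '+') is unique to Taxon 7 (autapomorphy; uninformative for grouping).
Most parsimonious ingroup topology: (Taxon 7,((Taxon 1,Taxon 2),Taxon 3)).
Taxon 1 and Taxon 2 share a more recent common ancestor with each other than either does with Taxon 7, so Taxon 7 is the least closely related of the three.

Taxon 7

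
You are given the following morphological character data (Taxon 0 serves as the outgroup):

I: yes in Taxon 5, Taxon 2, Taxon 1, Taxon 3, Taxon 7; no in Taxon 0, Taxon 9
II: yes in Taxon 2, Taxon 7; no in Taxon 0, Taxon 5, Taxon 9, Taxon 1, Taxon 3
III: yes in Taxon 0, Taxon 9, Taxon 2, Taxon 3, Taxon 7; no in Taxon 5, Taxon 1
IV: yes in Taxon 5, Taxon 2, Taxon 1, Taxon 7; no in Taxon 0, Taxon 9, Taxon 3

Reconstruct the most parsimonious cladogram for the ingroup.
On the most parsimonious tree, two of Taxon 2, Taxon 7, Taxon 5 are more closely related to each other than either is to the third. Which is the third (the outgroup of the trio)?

Taxon 5

Character polarity is set by the outgroup: the derived state is whichever differs from the outgroup's state, so for III the derived state is 'no', and for the remaining characters it is 'yes'.
I: derived state 'yes' in Taxon 1, Taxon 2, Taxon 3, Taxon 5, and Taxon 7 only — synapomorphy for {Taxon 1, Taxon 2, Taxon 3, Taxon 5, Taxon 7}.
II: derived state 'yes' in Taxon 2 and Taxon 7 only — synapomorphy for {Taxon 2, Taxon 7}.
III: derived state 'no' in Taxon 1 and Taxon 5 only — synapomorphy for {Taxon 1, Taxon 5}.
IV: derived state 'yes' in Taxon 1, Taxon 2, Taxon 5, and Taxon 7 only — synapomorphy for {Taxon 1, Taxon 2, Taxon 5, Taxon 7}.
Most parsimonious ingroup topology: ((Taxon 3,((Taxon 5,Taxon 1),(Taxon 7,Taxon 2))),Taxon 9).
Taxon 7 and Taxon 2 share a more recent common ancestor with each other than either does with Taxon 5, so Taxon 5 is the least closely related of the three.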